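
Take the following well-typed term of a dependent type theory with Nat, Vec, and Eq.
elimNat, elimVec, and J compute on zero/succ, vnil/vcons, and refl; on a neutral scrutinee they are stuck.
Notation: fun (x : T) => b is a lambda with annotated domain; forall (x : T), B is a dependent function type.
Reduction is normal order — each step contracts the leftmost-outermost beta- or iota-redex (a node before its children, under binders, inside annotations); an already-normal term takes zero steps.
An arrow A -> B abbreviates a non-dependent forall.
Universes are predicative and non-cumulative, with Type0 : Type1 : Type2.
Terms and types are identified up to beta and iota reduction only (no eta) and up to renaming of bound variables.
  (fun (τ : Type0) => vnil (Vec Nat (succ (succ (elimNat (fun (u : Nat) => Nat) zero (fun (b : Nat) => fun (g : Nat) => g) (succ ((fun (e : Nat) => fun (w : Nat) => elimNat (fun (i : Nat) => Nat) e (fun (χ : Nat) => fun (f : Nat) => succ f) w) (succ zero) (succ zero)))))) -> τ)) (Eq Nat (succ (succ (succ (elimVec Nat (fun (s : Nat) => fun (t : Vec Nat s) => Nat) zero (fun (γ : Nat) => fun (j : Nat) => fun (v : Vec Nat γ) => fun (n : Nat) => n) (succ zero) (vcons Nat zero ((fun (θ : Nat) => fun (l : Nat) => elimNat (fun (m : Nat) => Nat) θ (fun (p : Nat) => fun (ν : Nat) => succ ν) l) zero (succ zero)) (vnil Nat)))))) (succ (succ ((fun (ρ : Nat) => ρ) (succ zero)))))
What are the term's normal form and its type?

reduced normal form:
  vnil (Vec Nat (succ (succ zero)) -> Eq Nat (succ (succ (succ zero))) (succ (succ (succ zero))))
type:
  Vec (Vec Nat (succ (succ zero)) -> Eq Nat (succ (succ (succ zero))) (succ (succ (succ zero)))) zero
observation: 24 normal-order steps normalize the term, beginning with a beta-redex.


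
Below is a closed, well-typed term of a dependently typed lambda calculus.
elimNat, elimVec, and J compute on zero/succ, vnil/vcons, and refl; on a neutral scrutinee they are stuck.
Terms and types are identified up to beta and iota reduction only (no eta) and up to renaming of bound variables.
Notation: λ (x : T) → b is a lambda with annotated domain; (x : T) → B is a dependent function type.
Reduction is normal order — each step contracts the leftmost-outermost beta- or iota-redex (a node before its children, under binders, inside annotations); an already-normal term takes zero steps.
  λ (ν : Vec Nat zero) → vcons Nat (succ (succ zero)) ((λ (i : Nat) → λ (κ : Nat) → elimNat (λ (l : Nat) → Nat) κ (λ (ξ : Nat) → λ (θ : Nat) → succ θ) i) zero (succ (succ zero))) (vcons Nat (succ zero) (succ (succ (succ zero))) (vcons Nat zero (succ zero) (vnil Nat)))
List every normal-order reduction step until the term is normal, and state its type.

normal-order reduction sequence:
  λ (ν : Vec Nat zero) → vcons Nat (succ (succ zero)) ((λ (i : Nat) → λ (κ : Nat) → elimNat (λ (l : Nat) → Nat) κ (λ (ξ : Nat) → λ (θ : Nat) → succ θ) i) zero (succ (succ zero))) (vcons Nat (succ zero) (succ (succ (succ zero))) (vcons Nat zero (succ zero) (vnil Nat)))
  ~> λ (ν : Vec Nat zero) → vcons Nat (succ (succ zero)) ((λ (i : Nat) → elimNat (λ (κ : Nat) → Nat) i (λ (l : Nat) → λ (ξ : Nat) → succ ξ) zero) (succ (succ zero))) (vcons Nat (succ zero) (succ (succ (succ zero))) (vcons Nat zero (succ zero) (vnil Nat)))
  ~> λ (ν : Vec Nat zero) → vcons Nat (succ (succ zero)) (elimNat (λ (i : Nat) → Nat) (succ (succ zero)) (λ (κ : Nat) → λ (l : Nat) → succ l) zero) (vcons Nat (succ zero) (succ (succ (succ zero))) (vcons Nat zero (succ zero) (vnil Nat)))
  ~> λ (ν : Vec Nat zero) → vcons Nat (succ (succ zero)) (succ (succ zero)) (vcons Nat (succ zero) (succ (succ (succ zero))) (vcons Nat zero (succ zero) (vnil Nat)))
the term's type:
  (ν : Vec Nat zero) → Vec Nat (succ (succ (succ zero)))


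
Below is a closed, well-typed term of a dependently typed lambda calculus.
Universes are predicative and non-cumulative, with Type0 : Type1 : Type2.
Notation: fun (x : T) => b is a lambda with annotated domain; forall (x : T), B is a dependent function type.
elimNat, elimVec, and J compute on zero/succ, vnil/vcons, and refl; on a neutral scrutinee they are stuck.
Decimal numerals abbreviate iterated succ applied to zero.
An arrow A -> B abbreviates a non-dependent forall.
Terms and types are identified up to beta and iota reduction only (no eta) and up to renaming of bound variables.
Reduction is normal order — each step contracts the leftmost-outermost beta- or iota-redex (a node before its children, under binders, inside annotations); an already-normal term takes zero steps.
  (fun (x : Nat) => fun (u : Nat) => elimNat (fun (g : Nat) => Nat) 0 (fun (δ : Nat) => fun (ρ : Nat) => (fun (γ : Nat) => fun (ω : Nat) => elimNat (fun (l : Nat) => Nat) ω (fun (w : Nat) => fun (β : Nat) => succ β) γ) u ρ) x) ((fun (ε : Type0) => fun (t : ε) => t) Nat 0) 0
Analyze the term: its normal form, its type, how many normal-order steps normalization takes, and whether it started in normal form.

normal form:
  0
type:
  Nat
steps to reach normal form (normal order): 8
term was already normal: no
first redex: a beta-redex


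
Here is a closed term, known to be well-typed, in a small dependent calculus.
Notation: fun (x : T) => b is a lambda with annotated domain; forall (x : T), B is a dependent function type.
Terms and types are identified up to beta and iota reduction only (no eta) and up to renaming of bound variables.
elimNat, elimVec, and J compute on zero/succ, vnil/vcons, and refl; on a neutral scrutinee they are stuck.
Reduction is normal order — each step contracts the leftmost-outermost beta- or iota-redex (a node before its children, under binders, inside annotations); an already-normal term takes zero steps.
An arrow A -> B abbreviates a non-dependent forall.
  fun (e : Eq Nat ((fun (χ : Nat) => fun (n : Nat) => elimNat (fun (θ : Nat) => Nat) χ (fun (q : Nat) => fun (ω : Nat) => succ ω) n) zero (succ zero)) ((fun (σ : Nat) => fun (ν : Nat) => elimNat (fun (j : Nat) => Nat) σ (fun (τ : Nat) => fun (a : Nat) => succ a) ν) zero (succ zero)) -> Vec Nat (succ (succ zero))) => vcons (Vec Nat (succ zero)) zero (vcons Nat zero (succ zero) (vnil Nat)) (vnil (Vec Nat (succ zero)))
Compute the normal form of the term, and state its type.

reduced normal form:
  fun (e : Eq Nat (succ zero) (succ zero) -> Vec Nat (succ (succ zero))) => vcons (Vec Nat (succ zero)) zero (vcons Nat zero (succ zero) (vnil Nat)) (vnil (Vec Nat (succ zero)))
the term's type:
  (Eq Nat (succ zero) (succ zero) -> Vec Nat (succ (succ zero))) -> Vec (Vec Nat (succ zero)) (succ zero)


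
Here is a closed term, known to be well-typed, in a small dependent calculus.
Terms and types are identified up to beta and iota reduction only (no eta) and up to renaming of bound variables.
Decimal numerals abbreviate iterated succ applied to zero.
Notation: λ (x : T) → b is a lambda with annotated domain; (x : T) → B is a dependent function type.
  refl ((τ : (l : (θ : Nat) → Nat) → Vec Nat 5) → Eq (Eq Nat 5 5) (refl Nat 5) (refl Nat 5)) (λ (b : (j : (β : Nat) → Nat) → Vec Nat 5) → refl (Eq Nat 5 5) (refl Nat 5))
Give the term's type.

inferred type:
  Eq ((τ : (l : (θ : Nat) → Nat) → Vec Nat 5) → Eq (Eq Nat 5 5) (refl Nat 5) (refl Nat 5)) (λ (b : (j : (β : Nat) → Nat) → Vec Nat 5) → refl (Eq Nat 5 5) (refl Nat 5)) (λ (ε : (i : (w : Nat) → Nat) → Vec Nat 5) → refl (Eq Nat 5 5) (refl Nat 5))


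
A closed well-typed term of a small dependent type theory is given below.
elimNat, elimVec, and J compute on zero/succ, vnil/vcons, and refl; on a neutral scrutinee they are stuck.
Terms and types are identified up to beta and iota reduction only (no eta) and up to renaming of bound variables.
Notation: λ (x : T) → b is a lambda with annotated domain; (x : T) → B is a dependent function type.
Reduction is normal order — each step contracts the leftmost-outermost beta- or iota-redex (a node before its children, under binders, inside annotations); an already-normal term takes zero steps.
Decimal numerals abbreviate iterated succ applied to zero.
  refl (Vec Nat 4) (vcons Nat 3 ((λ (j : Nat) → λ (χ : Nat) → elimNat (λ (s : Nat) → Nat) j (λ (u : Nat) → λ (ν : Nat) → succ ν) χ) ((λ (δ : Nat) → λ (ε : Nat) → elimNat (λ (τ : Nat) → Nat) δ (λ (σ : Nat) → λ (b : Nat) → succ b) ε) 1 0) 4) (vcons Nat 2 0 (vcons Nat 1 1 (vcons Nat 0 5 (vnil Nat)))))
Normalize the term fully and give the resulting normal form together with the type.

reduced normal form:
  refl (Vec Nat 4) (vcons Nat 3 5 (vcons Nat 2 0 (vcons Nat 1 1 (vcons Nat 0 5 (vnil Nat)))))
the term's type:
  Eq (Vec Nat 4) (vcons Nat 3 5 (vcons Nat 2 0 (vcons Nat 1 1 (vcons Nat 0 5 (vnil Nat))))) (vcons Nat 3 5 (vcons Nat 2 0 (vcons Nat 1 1 (vcons Nat 0 5 (vnil Nat)))))
observation: the term reaches its normal form after 18 normal-order steps.


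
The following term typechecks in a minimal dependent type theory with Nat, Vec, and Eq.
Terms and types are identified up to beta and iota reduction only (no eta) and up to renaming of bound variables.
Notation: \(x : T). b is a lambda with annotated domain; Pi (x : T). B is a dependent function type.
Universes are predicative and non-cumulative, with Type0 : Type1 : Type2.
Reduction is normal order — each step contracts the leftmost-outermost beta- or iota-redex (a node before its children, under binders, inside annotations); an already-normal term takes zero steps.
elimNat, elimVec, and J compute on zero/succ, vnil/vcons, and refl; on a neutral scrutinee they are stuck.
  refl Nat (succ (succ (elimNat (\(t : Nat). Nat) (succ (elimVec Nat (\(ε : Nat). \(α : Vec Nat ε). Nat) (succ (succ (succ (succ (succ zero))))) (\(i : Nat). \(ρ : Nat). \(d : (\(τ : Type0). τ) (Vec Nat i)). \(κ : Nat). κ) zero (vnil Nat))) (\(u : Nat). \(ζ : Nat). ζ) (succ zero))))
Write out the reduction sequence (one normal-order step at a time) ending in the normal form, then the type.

reduction (normal order):
  refl Nat (succ (succ (elimNat (\(t : Nat). Nat) (succ (elimVec Nat (\(ε : Nat). \(α : Vec Nat ε). Nat) (succ (succ (succ (succ (succ zero))))) (\(i : Nat). \(ρ : Nat). \(d : (\(τ : Type0). τ) (Vec Nat i)). \(κ : Nat). κ) zero (vnil Nat))) (\(u : Nat). \(ζ : Nat). ζ) (succ zero))))
  ~> refl Nat (succ (succ ((\(t : Nat). \(ε : Nat). ε) zero (elimNat (\(α : Nat). Nat) (succ (elimVec Nat (\(i : Nat). \(ρ : Vec Nat i). Nat) (succ (succ (succ (succ (succ zero))))) (\(d : Nat). \(τ : Nat). \(κ : (\(u : Type0). u) (Vec Nat d)). \(ζ : Nat). ζ) zero (vnil Nat))) (\(n : Nat). \(ξ : Nat). ξ) zero))))
  ~> refl Nat (succ (succ ((\(t : Nat). t) (elimNat (\(ε : Nat). Nat) (succ (elimVec Nat (\(α : Nat). \(i : Vec Nat α). Nat) (succ (succ (succ (succ (succ zero))))) (\(ρ : Nat). \(d : Nat). \(τ : (\(κ : Type0). κ) (Vec Nat ρ)). \(u : Nat). u) zero (vnil Nat))) (\(ζ : Nat). \(n : Nat). n) zero))))
  ~> refl Nat (succ (succ (elimNat (\(t : Nat). Nat) (succ (elimVec Nat (\(ε : Nat). \(α : Vec Nat ε). Nat) (succ (succ (succ (succ (succ zero))))) (\(i : Nat). \(ρ : Nat). \(d : (\(τ : Type0). τ) (Vec Nat i)). \(κ : Nat). κ) zero (vnil Nat))) (\(u : Nat). \(ζ : Nat). ζ) zero)))
  ~> refl Nat (succ (succ (succ (elimVec Nat (\(t : Nat). \(ε : Vec Nat t). Nat) (succ (succ (succ (succ (succ zero))))) (\(α : Nat). \(i : Nat). \(ρ : (\(d : Type0). d) (Vec Nat α)). \(τ : Nat). τ) zero (vnil Nat)))))
  ~> refl Nat (succ (succ (succ (succ (succ (succ (succ (succ zero))))))))
inferred type:
  Eq Nat (succ (succ (succ (succ (succ (succ (succ (succ zero)))))))) (succ (succ (succ (succ (succ (succ (succ (succ zero))))))))


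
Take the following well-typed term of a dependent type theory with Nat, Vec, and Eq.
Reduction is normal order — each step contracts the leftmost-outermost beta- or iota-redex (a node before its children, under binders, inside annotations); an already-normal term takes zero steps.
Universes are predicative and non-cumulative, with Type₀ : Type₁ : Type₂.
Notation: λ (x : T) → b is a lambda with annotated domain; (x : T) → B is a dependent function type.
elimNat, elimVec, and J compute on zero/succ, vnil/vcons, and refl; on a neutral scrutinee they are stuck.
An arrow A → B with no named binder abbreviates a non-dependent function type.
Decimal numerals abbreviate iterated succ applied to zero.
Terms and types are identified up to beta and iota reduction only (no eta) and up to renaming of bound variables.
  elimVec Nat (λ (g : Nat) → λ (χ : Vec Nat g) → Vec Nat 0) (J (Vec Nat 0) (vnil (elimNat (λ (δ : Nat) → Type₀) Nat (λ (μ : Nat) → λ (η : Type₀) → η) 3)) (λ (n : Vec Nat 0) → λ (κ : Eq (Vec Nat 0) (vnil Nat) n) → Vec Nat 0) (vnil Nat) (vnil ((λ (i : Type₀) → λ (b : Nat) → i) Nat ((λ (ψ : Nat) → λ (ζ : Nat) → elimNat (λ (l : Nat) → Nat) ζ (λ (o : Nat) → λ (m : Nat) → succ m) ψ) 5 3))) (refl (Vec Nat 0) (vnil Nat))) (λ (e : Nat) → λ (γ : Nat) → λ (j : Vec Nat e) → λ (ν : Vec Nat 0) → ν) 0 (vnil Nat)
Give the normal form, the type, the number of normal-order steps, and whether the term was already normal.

resulting normal form:
  vnil Nat
type:
  Vec Nat 0
steps to reach normal form (normal order): 2
started in normal form: no
first redex: an elimVec iota-redex


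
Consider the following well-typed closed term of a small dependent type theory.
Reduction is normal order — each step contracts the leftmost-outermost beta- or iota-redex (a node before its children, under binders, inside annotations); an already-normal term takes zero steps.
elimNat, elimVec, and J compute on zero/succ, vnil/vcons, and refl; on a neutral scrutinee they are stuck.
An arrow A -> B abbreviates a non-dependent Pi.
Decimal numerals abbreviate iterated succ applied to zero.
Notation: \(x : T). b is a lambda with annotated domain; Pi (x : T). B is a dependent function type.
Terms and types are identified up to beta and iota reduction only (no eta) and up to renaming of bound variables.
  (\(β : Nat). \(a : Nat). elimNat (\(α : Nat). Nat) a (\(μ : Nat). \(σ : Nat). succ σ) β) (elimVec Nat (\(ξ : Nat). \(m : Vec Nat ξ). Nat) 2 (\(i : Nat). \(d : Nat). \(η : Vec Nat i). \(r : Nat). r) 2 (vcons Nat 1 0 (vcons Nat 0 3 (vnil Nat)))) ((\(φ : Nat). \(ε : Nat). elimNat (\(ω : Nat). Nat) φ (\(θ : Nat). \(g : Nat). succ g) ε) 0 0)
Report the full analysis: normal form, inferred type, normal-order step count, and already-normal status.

normal form:
  2
the term's type:
  Nat
normal-order step count: 23
term was already normal: no
first redex: a beta-redex


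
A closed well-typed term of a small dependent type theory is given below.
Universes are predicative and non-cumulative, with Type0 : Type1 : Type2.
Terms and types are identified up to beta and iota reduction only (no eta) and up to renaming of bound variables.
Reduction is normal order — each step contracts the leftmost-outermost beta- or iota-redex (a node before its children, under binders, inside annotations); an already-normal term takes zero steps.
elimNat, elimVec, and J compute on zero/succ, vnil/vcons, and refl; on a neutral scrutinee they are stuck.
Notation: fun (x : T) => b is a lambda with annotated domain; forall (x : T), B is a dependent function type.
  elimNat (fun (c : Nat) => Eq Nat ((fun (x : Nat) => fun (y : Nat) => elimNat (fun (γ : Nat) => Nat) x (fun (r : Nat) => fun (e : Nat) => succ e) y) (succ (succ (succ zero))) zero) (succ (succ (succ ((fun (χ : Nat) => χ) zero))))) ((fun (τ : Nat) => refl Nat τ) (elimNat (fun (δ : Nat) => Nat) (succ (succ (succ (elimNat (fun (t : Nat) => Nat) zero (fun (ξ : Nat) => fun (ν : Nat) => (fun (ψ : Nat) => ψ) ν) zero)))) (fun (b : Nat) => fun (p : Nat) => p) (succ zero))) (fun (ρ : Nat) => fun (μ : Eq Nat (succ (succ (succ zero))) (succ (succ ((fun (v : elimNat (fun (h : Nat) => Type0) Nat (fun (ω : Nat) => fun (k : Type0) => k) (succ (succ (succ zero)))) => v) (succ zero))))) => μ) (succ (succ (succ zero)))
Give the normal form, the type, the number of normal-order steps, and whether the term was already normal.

reduced normal form:
  refl Nat (succ (succ (succ zero)))
inferred type:
  Eq Nat (succ (succ (succ zero))) (succ (succ (succ zero)))
reduction steps (normal order): 16
started in normal form: no
first contracted redex: an elimNat iota-redex


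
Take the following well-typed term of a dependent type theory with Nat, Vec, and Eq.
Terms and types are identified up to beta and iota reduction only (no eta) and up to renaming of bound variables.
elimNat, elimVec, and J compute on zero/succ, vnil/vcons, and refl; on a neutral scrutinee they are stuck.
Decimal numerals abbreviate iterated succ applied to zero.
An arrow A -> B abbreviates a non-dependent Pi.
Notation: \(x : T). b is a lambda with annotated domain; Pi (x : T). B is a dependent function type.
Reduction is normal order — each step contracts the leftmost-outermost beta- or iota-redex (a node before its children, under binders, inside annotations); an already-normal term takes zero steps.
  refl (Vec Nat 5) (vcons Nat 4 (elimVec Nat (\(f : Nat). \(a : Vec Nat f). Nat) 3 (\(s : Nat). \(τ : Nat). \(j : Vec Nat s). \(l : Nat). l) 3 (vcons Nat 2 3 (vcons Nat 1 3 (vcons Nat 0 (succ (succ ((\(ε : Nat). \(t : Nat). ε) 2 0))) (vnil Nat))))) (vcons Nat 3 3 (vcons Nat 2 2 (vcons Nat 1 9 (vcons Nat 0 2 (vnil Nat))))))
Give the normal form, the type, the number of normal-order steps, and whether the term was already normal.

resulting normal form:
  refl (Vec Nat 5) (vcons Nat 4 3 (vcons Nat 3 3 (vcons Nat 2 2 (vcons Nat 1 9 (vcons Nat 0 2 (vnil Nat))))))
the term's type:
  Eq (Vec Nat 5) (vcons Nat 4 3 (vcons Nat 3 3 (vcons Nat 2 2 (vcons Nat 1 9 (vcons Nat 0 2 (vnil Nat)))))) (vcons Nat 4 3 (vcons Nat 3 3 (vcons Nat 2 2 (vcons Nat 1 9 (vcons Nat 0 2 (vnil Nat))))))
steps to reach normal form (normal order): 16
term was already normal: no
first contracted redex: an elimVec iota-redex


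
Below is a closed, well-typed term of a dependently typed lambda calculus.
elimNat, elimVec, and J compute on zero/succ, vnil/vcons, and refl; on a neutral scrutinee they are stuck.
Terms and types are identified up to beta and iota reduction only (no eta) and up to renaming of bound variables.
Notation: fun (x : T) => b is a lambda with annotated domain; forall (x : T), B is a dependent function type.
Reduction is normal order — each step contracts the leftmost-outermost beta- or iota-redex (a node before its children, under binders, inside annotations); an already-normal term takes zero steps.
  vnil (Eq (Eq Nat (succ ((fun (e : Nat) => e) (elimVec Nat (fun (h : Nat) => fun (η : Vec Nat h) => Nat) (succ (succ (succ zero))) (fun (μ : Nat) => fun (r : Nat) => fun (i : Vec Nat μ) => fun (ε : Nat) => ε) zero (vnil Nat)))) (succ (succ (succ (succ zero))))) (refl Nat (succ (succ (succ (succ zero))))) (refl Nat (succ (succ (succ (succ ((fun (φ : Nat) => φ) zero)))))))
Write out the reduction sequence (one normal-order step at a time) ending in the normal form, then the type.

reduction (normal order):
  vnil (Eq (Eq Nat (succ ((fun (e : Nat) => e) (elimVec Nat (fun (h : Nat) => fun (η : Vec Nat h) => Nat) (succ (succ (succ zero))) (fun (μ : Nat) => fun (r : Nat) => fun (i : Vec Nat μ) => fun (ε : Nat) => ε) zero (vnil Nat)))) (succ (succ (succ (succ zero))))) (refl Nat (succ (succ (succ (succ zero))))) (refl Nat (succ (succ (succ (succ ((fun (φ : Nat) => φ) zero)))))))
  ~> vnil (Eq (Eq Nat (succ (elimVec Nat (fun (e : Nat) => fun (h : Vec Nat e) => Nat) (succ (succ (succ zero))) (fun (η : Nat) => fun (μ : Nat) => fun (r : Vec Nat η) => fun (i : Nat) => i) zero (vnil Nat))) (succ (succ (succ (succ zero))))) (refl Nat (succ (succ (succ (succ zero))))) (refl Nat (succ (succ (succ (succ ((fun (ε : Nat) => ε) zero)))))))
  ~> vnil (Eq (Eq Nat (succ (succ (succ (succ zero)))) (succ (succ (succ (succ zero))))) (refl Nat (succ (succ (succ (succ zero))))) (refl Nat (succ (succ (succ (succ ((fun (e : Nat) => e) zero)))))))
  ~> vnil (Eq (Eq Nat (succ (succ (succ (succ zero)))) (succ (succ (succ (succ zero))))) (refl Nat (succ (succ (succ (succ zero))))) (refl Nat (succ (succ (succ (succ zero))))))
type:
  Vec (Eq (Eq Nat (succ (succ (succ (succ zero)))) (succ (succ (succ (succ zero))))) (refl Nat (succ (succ (succ (succ zero))))) (refl Nat (succ (succ (succ (succ zero)))))) zero


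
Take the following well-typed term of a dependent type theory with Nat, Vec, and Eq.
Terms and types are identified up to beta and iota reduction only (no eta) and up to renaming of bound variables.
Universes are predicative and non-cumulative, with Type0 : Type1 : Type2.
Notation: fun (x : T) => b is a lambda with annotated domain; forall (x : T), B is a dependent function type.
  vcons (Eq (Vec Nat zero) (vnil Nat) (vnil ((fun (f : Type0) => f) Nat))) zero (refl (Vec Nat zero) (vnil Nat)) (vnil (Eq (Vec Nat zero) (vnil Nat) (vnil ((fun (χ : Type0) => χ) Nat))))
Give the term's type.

type:
  Vec (Eq (Vec Nat zero) (vnil Nat) (vnil Nat)) (succ zero)


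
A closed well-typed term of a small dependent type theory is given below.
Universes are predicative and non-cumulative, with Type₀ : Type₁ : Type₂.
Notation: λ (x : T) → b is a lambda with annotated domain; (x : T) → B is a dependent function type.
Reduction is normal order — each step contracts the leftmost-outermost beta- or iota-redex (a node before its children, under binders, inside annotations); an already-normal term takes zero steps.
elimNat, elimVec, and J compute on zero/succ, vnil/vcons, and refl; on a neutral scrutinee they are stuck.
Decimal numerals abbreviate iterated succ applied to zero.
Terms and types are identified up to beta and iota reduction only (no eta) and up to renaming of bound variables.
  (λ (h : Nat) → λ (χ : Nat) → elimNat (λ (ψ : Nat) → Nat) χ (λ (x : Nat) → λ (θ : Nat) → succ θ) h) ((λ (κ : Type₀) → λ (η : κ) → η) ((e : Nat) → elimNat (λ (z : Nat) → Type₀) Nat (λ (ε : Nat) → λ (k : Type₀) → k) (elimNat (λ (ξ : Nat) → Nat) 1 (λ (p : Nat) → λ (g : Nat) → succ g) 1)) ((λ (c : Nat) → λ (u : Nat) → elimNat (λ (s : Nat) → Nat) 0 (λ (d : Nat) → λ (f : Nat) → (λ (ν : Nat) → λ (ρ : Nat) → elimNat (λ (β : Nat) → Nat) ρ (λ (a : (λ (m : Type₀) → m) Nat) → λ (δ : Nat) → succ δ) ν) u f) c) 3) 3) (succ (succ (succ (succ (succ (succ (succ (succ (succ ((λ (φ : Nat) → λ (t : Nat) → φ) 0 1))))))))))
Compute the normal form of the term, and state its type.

normal form:
  18
the term's type:
  Nat
observation: reduction starts at a beta-redex, and 82 normal-order steps reach the normal form.


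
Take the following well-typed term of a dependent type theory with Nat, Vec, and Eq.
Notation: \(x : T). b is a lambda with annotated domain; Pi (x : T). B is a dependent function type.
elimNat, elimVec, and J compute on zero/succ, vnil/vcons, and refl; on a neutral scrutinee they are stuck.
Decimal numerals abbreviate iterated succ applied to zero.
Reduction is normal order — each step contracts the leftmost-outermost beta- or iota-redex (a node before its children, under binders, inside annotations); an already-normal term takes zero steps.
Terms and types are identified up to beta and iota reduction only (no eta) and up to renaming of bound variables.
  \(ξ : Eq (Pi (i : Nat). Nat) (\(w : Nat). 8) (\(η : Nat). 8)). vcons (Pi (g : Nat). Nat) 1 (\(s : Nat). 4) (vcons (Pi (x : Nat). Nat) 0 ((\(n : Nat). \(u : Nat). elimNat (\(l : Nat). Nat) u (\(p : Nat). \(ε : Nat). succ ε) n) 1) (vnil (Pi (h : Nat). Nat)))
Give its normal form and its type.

resulting normal form:
  \(ξ : Eq (Pi (i : Nat). Nat) (\(w : Nat). 8) (\(η : Nat). 8)). vcons (Pi (g : Nat). Nat) 1 (\(s : Nat). 4) (vcons (Pi (x : Nat). Nat) 0 (\(n : Nat). succ n) (vnil (Pi (u : Nat). Nat)))
inferred type:
  Pi (ξ : Eq (Pi (i : Nat). Nat) (\(w : Nat). 8) (\(η : Nat). 8)). Vec (Pi (g : Nat). Nat) 2
observation: contracting a beta-redex first, the term normalizes in 5 steps.


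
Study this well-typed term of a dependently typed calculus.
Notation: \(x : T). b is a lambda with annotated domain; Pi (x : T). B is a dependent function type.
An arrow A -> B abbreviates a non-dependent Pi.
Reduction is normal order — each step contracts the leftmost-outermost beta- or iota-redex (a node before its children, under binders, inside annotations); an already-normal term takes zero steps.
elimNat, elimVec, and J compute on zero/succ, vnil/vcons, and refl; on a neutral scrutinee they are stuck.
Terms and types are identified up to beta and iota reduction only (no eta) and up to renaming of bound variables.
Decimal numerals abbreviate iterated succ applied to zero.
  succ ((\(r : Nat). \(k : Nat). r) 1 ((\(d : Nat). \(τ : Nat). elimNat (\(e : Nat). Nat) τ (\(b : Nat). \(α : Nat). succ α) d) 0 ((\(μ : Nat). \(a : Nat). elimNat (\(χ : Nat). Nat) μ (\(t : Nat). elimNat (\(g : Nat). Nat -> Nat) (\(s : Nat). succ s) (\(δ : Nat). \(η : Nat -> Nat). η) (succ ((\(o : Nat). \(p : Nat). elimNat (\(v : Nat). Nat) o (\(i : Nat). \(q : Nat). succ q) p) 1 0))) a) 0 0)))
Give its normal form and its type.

normal form:
  2
type:
  Nat
observation: 2 normal-order steps separate the term from its normal form.


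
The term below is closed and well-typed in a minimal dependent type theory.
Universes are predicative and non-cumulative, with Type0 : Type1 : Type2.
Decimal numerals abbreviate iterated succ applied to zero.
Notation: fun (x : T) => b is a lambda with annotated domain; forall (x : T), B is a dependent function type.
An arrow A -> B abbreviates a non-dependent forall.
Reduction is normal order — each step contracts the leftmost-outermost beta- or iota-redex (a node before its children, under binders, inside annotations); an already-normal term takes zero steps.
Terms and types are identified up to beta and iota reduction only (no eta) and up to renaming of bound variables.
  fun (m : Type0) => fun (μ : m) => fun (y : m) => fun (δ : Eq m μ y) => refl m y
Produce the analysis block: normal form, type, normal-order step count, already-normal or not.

resulting normal form:
  fun (m : Type0) => fun (μ : m) => fun (y : m) => fun (δ : Eq m μ y) => refl m y
type:
  forall (m : Type0), forall (μ : m), forall (y : m), Eq m μ y -> Eq m y y
normal-order step count: 0
already normal: yes


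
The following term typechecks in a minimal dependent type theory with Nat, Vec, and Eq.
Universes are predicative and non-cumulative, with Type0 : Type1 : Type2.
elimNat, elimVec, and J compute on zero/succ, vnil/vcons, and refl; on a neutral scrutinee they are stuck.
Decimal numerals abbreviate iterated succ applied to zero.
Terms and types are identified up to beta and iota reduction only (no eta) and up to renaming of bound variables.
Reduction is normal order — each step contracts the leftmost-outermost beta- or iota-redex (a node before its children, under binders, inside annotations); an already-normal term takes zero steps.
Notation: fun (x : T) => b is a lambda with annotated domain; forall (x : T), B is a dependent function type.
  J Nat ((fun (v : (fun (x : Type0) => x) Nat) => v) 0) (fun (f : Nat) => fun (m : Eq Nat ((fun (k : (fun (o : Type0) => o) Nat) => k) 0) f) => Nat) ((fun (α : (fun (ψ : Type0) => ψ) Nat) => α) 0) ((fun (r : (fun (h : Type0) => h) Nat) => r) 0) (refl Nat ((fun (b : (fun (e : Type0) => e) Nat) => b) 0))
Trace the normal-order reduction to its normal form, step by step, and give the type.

normal-order reduction:
  J Nat ((fun (v : (fun (x : Type0) => x) Nat) => v) 0) (fun (f : Nat) => fun (m : Eq Nat ((fun (k : (fun (o : Type0) => o) Nat) => k) 0) f) => Nat) ((fun (α : (fun (ψ : Type0) => ψ) Nat) => α) 0) ((fun (r : (fun (h : Type0) => h) Nat) => r) 0) (refl Nat ((fun (b : (fun (e : Type0) => e) Nat) => b) 0))
  ~> (fun (v : (fun (x : Type0) => x) Nat) => v) 0
  ~> 0
inferred type:
  Nat


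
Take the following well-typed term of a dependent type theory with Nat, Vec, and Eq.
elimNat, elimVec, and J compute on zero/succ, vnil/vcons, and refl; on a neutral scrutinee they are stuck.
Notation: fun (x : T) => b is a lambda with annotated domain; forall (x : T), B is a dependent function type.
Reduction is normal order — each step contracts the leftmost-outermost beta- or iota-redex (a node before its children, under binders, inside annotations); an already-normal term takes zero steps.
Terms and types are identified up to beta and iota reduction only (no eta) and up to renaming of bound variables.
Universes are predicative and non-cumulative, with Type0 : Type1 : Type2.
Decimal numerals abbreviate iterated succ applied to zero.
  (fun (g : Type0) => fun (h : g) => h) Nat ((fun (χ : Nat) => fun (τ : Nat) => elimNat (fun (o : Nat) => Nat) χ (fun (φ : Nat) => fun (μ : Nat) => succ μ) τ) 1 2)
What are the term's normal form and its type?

normal form:
  3
the term's type:
  Nat
observation: contracting a beta-redex first, the term normalizes in 11 steps.


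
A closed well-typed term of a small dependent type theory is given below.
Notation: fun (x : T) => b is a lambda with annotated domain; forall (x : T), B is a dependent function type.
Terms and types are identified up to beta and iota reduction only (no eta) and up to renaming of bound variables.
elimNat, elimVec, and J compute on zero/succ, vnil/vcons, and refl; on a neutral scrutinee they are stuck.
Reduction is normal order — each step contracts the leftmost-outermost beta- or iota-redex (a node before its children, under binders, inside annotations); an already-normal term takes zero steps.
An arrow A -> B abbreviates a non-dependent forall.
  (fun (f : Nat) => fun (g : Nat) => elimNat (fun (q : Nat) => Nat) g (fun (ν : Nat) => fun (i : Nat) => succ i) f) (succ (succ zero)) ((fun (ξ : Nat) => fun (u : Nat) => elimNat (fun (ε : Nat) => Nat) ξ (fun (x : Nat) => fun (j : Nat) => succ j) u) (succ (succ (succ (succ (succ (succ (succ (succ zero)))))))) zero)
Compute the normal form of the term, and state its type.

normal form:
  succ (succ (succ (succ (succ (succ (succ (succ (succ (succ zero)))))))))
the term's type:
  Nat
observation: normalization takes exactly 12 steps under the normal-order strategy.


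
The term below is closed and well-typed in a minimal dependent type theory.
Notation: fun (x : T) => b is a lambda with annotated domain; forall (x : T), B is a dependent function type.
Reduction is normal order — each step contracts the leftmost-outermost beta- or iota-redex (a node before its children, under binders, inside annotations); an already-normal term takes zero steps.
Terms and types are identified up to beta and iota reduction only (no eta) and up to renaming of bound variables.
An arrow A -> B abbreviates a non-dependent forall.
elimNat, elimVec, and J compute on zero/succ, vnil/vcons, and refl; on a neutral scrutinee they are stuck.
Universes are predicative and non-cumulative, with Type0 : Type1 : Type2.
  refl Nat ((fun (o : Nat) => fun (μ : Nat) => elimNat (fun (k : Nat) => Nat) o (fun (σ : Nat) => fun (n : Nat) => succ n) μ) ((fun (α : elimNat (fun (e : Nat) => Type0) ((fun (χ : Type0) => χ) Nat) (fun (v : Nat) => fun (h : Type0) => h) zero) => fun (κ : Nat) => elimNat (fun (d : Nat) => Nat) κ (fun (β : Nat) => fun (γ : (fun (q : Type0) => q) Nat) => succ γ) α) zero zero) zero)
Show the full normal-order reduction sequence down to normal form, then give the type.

reduction (normal order):
  refl Nat ((fun (o : Nat) => fun (μ : Nat) => elimNat (fun (k : Nat) => Nat) o (fun (σ : Nat) => fun (n : Nat) => succ n) μ) ((fun (α : elimNat (fun (e : Nat) => Type0) ((fun (χ : Type0) => χ) Nat) (fun (v : Nat) => fun (h : Type0) => h) zero) => fun (κ : Nat) => elimNat (fun (d : Nat) => Nat) κ (fun (β : Nat) => fun (γ : (fun (q : Type0) => q) Nat) => succ γ) α) zero zero) zero)
  ~> refl Nat ((fun (o : Nat) => elimNat (fun (μ : Nat) => Nat) ((fun (k : elimNat (fun (σ : Nat) => Type0) ((fun (n : Type0) => n) Nat) (fun (α : Nat) => fun (e : Type0) => e) zero) => fun (χ : Nat) => elimNat (fun (v : Nat) => Nat) χ (fun (h : Nat) => fun (κ : (fun (d : Type0) => d) Nat) => succ κ) k) zero zero) (fun (β : Nat) => fun (γ : Nat) => succ γ) o) zero)
  ~> refl Nat (elimNat (fun (o : Nat) => Nat) ((fun (μ : elimNat (fun (k : Nat) => Type0) ((fun (σ : Type0) => σ) Nat) (fun (n : Nat) => fun (α : Type0) => α) zero) => fun (e : Nat) => elimNat (fun (χ : Nat) => Nat) e (fun (v : Nat) => fun (h : (fun (κ : Type0) => κ) Nat) => succ h) μ) zero zero) (fun (d : Nat) => fun (β : Nat) => succ β) zero)
  ~> refl Nat ((fun (o : elimNat (fun (μ : Nat) => Type0) ((fun (k : Type0) => k) Nat) (fun (σ : Nat) => fun (n : Type0) => n) zero) => fun (α : Nat) => elimNat (fun (e : Nat) => Nat) α (fun (χ : Nat) => fun (v : (fun (h : Type0) => h) Nat) => succ v) o) zero zero)
  ~> refl Nat ((fun (o : Nat) => elimNat (fun (μ : Nat) => Nat) o (fun (k : Nat) => fun (σ : (fun (n : Type0) => n) Nat) => succ σ) zero) zero)
  ~> refl Nat (elimNat (fun (o : Nat) => Nat) zero (fun (μ : Nat) => fun (k : (fun (σ : Type0) => σ) Nat) => succ k) zero)
  ~> refl Nat zero
the term's type:
  Eq Nat zero zero


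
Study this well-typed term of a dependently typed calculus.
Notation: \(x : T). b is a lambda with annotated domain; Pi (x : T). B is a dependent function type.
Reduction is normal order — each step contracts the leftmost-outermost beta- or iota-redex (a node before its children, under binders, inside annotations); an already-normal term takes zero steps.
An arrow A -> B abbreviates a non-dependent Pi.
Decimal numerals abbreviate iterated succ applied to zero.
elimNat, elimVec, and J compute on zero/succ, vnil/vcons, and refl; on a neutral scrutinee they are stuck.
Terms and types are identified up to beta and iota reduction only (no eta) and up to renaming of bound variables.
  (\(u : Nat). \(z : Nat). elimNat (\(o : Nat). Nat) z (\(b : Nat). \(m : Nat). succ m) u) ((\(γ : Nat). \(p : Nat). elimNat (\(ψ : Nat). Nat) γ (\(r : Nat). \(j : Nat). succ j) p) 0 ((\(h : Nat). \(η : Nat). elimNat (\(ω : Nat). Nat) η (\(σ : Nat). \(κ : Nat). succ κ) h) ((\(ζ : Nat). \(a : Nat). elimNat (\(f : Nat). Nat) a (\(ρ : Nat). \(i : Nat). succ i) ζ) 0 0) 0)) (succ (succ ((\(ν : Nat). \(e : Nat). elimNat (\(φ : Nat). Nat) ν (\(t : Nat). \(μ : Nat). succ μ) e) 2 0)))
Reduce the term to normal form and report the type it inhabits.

resulting normal form:
  4
type:
  Nat
observation: contracting a beta-redex first, the term normalizes in 15 steps.


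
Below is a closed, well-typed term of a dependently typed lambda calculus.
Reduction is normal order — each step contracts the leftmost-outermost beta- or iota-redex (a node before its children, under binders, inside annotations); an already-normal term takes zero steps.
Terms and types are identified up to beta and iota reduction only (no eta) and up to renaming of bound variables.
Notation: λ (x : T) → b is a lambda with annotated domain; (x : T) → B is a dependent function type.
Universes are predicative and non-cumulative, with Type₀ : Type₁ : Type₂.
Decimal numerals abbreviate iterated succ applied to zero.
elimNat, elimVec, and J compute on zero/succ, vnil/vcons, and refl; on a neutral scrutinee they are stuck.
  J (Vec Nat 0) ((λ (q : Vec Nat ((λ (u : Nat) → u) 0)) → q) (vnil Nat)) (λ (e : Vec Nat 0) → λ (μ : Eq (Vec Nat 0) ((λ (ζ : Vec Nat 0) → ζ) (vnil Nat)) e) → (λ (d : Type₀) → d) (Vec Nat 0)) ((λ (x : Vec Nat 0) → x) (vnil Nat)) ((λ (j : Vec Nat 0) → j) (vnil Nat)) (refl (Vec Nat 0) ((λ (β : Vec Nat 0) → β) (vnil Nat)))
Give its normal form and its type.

reduced normal form:
  vnil Nat
the term's type:
  Vec Nat 0
observation: 2 normal-order steps separate the term from its normal form.


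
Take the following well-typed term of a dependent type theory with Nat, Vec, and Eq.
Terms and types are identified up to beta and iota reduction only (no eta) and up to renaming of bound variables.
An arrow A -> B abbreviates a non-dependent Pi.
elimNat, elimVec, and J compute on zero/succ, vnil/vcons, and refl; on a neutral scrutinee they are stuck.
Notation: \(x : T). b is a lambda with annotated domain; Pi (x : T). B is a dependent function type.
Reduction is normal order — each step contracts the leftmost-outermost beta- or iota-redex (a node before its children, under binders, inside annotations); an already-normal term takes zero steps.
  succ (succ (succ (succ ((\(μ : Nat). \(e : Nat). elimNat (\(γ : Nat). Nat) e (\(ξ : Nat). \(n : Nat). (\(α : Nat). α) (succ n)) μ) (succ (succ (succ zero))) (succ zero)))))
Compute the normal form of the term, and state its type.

normal form:
  succ (succ (succ (succ (succ (succ (succ (succ zero)))))))
the term's type:
  Nat
observation: 15 normal-order steps separate the term from its normal form.


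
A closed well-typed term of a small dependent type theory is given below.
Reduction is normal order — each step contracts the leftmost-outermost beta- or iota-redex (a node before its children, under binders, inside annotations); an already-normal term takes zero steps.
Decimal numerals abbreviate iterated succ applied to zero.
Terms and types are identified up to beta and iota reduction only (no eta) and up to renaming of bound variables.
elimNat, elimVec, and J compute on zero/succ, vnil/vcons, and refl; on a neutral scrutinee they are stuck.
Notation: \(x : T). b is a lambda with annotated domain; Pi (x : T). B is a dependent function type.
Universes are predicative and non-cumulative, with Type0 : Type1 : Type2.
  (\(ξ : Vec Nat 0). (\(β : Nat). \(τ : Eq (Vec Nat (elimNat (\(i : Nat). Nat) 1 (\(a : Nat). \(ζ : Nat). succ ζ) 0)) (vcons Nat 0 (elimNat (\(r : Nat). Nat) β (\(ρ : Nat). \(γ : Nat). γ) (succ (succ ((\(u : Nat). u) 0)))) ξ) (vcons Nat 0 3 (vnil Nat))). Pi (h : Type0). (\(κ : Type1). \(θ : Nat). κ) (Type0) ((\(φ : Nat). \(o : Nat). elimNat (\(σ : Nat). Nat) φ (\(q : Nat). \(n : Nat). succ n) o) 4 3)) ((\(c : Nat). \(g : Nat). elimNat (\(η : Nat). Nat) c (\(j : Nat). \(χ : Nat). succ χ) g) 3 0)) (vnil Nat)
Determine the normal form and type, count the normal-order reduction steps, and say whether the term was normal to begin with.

reduced normal form:
  \(ξ : Eq (Vec Nat 1) (vcons Nat 0 3 (vnil Nat)) (vcons Nat 0 3 (vnil Nat))). Pi (β : Type0). Type0
type:
  Pi (ξ : Eq (Vec Nat 1) (vcons Nat 0 3 (vnil Nat)) (vcons Nat 0 3 (vnil Nat))). Type1
steps to reach normal form (normal order): 16
term was already normal: no
first redex: a beta-redex


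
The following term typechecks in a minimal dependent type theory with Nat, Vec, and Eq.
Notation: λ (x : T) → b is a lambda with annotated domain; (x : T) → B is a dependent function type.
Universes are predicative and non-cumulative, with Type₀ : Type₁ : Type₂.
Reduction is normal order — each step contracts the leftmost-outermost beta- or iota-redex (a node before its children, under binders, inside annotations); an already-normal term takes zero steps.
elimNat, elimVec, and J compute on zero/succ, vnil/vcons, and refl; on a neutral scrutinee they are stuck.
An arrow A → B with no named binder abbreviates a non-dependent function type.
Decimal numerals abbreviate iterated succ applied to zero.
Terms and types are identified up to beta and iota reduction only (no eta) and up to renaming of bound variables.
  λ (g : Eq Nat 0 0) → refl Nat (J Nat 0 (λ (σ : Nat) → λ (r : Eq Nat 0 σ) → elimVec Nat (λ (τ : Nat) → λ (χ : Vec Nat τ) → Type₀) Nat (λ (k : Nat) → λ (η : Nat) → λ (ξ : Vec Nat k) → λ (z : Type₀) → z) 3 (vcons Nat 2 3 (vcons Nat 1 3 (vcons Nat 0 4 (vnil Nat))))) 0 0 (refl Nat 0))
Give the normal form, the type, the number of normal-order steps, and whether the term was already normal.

resulting normal form:
  λ (g : Eq Nat 0 0) → refl Nat 0
type:
  Eq Nat 0 0 → Eq Nat 0 0
normal-order step count: 1
started in normal form: no
first contracted redex: a J iota-redex


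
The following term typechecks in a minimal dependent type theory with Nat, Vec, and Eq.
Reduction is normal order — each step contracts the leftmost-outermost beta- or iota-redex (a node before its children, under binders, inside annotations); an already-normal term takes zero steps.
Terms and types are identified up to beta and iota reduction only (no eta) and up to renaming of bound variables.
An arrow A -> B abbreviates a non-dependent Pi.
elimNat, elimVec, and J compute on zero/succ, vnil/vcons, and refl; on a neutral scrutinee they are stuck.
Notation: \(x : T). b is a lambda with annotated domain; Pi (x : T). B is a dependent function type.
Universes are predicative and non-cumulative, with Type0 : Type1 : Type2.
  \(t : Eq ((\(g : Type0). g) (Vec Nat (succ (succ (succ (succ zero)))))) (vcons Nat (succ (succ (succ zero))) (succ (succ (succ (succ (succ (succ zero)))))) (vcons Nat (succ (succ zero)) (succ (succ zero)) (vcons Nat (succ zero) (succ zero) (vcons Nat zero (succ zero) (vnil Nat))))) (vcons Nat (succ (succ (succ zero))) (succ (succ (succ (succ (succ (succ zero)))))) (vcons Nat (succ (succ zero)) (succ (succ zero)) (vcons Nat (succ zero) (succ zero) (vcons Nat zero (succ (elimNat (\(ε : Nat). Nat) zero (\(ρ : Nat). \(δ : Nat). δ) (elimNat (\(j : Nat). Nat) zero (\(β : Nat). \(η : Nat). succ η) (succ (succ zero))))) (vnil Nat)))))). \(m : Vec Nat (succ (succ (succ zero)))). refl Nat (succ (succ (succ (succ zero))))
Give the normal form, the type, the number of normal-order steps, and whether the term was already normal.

reduced normal form:
  \(t : Eq (Vec Nat (succ (succ (succ (succ zero))))) (vcons Nat (succ (succ (succ zero))) (succ (succ (succ (succ (succ (succ zero)))))) (vcons Nat (succ (succ zero)) (succ (succ zero)) (vcons Nat (succ zero) (succ zero) (vcons Nat zero (succ zero) (vnil Nat))))) (vcons Nat (succ (succ (succ zero))) (succ (succ (succ (succ (succ (succ zero)))))) (vcons Nat (succ (succ zero)) (succ (succ zero)) (vcons Nat (succ zero) (succ zero) (vcons Nat zero (succ zero) (vnil Nat)))))). \(g : Vec Nat (succ (succ (succ zero)))). refl Nat (succ (succ (succ (succ zero))))
inferred type:
  Eq (Vec Nat (succ (succ (succ (succ zero))))) (vcons Nat (succ (succ (succ zero))) (succ (succ (succ (succ (succ (succ zero)))))) (vcons Nat (succ (succ zero)) (succ (succ zero)) (vcons Nat (succ zero) (succ zero) (vcons Nat zero (succ zero) (vnil Nat))))) (vcons Nat (succ (succ (succ zero))) (succ (succ (succ (succ (succ (succ zero)))))) (vcons Nat (succ (succ zero)) (succ (succ zero)) (vcons Nat (succ zero) (succ zero) (vcons Nat zero (succ zero) (vnil Nat))))) -> Vec Nat (succ (succ (succ zero))) -> Eq Nat (succ (succ (succ (succ zero)))) (succ (succ (succ (succ zero))))
normal-order step count: 15
term was already normal: no
first redex: a beta-redex
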